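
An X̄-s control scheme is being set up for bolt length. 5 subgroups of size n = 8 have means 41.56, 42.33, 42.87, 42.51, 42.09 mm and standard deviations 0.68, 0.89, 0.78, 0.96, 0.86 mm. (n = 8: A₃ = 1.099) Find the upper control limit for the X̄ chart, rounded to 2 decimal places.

X̄̄ = (41.56 + 42.33 + 42.87 + 42.51 + 42.09) / 5 = 42.2720
s̄ = (0.68 + 0.89 + 0.78 + 0.96 + 0.86) / 5 = 0.8340
UCL = X̄̄ + A₃·s̄ = 42.2720 + 1.099 × 0.8340 = 43.1886

43.19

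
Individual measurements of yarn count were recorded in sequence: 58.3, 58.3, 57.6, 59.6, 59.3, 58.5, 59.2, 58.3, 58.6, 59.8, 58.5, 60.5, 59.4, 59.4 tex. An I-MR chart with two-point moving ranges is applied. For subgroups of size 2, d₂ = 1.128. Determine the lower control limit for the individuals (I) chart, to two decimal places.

56.64

X̄ = (58.3 + 58.3 + 57.6 + 59.6 + 59.3 + 58.5 + 59.2 + 58.3 + 58.6 + 59.8 + 58.5 + 60.5 + 59.4 + 59.4) / 14 = 58.9500
Moving ranges: 0.0, 0.7, 2.0, 0.3, 0.8, 0.7, 0.9, 0.3, 1.2, 1.3, 2.0, 1.1, 0.0; M̄R̄ = 11.3000 / 13 = 0.8692
LCL = X̄ − 3·M̄R̄/d₂ = 58.9500 − 3 × 0.8692 / 1.128 = 56.6382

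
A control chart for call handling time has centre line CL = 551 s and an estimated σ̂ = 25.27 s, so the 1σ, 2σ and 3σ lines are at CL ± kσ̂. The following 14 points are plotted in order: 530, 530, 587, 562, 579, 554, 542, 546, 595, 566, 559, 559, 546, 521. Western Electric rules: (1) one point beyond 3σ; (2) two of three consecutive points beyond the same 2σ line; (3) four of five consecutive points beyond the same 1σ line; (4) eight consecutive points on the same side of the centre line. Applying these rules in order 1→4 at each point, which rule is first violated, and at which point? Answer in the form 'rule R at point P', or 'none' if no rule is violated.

Zone of each point (C = within 1σ̂, B = 1σ̂–2σ̂, A = 2σ̂–3σ̂, * = beyond 3σ̂; sign = side of CL): 1:-C, 2:-C, 3:+B, 4:+C, 5:+B, 6:+C, 7:-C, 8:-C, 9:+B, 10:+C, 11:+C, 12:+C, 13:-C, 14:-B
No rule fires across all 14 points.

none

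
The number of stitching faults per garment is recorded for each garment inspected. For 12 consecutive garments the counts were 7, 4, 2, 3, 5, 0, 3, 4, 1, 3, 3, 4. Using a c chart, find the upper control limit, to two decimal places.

8.66

c̄ = (7 + 4 + 2 + 3 + 5 + 0 + 3 + 4 + 1 + 3 + 3 + 4) / 12 = 39 / 12 = 3.2500
UCL = c̄ + 3√c̄ = 3.2500 + 3 × √3.2500 = 3.2500 + 3 × 1.8028 = 8.6583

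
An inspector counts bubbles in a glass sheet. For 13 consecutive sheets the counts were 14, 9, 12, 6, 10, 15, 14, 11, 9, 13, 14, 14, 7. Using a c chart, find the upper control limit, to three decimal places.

21.507

c̄ = (14 + 9 + 12 + 6 + 10 + 15 + 14 + 11 + 9 + 13 + 14 + 14 + 7) / 13 = 148 / 13 = 11.3846
UCL = c̄ + 3√c̄ = 11.3846 + 3 × √11.3846 = 11.3846 + 3 × 3.3741 = 21.5069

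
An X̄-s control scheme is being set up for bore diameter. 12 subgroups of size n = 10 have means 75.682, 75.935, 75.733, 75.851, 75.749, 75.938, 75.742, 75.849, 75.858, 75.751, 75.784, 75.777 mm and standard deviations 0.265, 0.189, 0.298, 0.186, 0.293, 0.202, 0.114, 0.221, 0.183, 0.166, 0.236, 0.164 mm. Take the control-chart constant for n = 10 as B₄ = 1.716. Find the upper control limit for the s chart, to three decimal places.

s̄ = (0.265 + 0.189 + 0.298 + 0.186 + 0.293 + 0.202 + 0.114 + 0.221 + 0.183 + 0.166 + 0.236 + 0.164) / 12 = 0.2097
UCL_s = B₄·s̄ = 1.716 × 0.2097 = 0.3599

0.360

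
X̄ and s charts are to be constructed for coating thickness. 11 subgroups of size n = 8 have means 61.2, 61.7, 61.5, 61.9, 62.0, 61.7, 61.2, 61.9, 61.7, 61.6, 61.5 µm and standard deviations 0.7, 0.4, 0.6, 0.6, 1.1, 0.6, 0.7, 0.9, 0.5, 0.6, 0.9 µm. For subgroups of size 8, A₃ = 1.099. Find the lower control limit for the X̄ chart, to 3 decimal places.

X̄̄ = (61.2 + 61.7 + 61.5 + 61.9 + 62.0 + 61.7 + 61.2 + 61.9 + 61.7 + 61.6 + 61.5) / 11 = 61.6273
s̄ = (0.7 + 0.4 + 0.6 + 0.6 + 1.1 + 0.6 + 0.7 + 0.9 + 0.5 + 0.6 + 0.9) / 11 = 0.6909
LCL = X̄̄ − A₃·s̄ = 61.6273 − 1.099 × 0.6909 = 60.8680

60.868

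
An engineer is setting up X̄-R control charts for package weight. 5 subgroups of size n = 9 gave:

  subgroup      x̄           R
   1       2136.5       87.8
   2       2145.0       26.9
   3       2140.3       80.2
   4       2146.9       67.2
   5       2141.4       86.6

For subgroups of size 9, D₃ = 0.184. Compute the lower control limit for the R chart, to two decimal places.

12.83

R̄ = (87.8 + 26.9 + 80.2 + 67.2 + 86.6) / 5 = 348.7000 / 5 = 69.7400
LCL_R = D₃·R̄ = 0.184 × 69.7400 = 12.8322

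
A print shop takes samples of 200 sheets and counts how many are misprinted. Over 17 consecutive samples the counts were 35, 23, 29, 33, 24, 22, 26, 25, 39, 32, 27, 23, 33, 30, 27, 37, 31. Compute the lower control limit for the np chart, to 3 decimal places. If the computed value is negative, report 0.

14.200

p̄ = Σdᵢ / (k·n) = 496 / (17 × 200) = 0.14588
LCL = np̄ − 3·√(np̄(1−p̄)) = 29.1765 − 3 × 4.9920 = 14.2004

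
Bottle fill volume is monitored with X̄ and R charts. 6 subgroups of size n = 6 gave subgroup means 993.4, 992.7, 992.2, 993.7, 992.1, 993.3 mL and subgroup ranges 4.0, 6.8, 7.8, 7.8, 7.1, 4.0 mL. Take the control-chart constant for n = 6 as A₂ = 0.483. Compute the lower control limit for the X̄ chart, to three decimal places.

989.881

X̄̄ = (993.4 + 992.7 + 992.2 + 993.7 + 992.1 + 993.3) / 6 = 5957.4000 / 6 = 992.9000
R̄ = (4.0 + 6.8 + 7.8 + 7.8 + 7.1 + 4.0) / 6 = 37.5000 / 6 = 6.2500
LCL = X̄̄ − A₂·R̄ = 992.9000 − 0.483 × 6.2500 = 989.8813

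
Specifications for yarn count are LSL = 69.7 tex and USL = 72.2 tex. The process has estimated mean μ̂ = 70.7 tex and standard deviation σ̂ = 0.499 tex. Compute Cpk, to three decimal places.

Cpu = (USL − μ̂) / (3σ̂) = (72.2 − 70.7) / (3 × 0.499) = 1.0020; Cpl = (μ̂ − LSL) / (3σ̂) = (70.7 − 69.7) / (3 × 0.499) = 0.6680; Cpk = min(Cpu, Cpl) = 0.6680

0.668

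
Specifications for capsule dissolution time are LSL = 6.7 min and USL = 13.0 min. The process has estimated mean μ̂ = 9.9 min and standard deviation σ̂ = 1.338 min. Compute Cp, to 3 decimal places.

Cp = (USL − LSL) / (6σ̂) = (13.0 − 6.7) / (6 × 1.338) = 6.3000 / 8.0280 = 0.7848

0.785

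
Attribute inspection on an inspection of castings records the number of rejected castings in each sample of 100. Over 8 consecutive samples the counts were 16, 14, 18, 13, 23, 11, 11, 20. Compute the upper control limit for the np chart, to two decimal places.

26.68

p̄ = Σdᵢ / (k·n) = 126 / (8 × 100) = 0.15750
UCL = np̄ + 3·√(np̄(1−p̄)) = 15.7500 + 3 × √(15.7500×0.84250) = 15.7500 + 3 × 3.6427 = 26.6781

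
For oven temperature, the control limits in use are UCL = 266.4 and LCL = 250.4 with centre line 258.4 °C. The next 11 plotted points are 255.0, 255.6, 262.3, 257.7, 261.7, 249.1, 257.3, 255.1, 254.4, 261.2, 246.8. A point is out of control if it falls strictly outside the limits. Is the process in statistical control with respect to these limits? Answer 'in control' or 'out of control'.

Compare each point to [250.4, 266.4]: sample 6 = 249.1 < LCL; sample 11 = 246.8 < LCL.

out of control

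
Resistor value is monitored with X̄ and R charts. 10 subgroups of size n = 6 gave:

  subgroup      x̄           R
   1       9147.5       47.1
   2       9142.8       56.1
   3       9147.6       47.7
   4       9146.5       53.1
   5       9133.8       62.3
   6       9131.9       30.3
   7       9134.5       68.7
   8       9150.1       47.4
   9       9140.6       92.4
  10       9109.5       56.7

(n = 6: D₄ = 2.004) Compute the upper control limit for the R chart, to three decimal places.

R̄ = (47.1 + 56.1 + 47.7 + 53.1 + 62.3 + 30.3 + 68.7 + 47.4 + 92.4 + 56.7) / 10 = 561.8000 / 10 = 56.1800
UCL_R = D₄·R̄ = 2.004 × 56.1800 = 112.5847

112.585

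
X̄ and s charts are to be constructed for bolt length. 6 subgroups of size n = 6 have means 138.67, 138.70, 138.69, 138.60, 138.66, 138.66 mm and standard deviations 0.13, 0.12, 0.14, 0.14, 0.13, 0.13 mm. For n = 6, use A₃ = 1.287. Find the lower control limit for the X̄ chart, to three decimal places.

138.494

X̄̄ = (138.67 + 138.70 + 138.69 + 138.60 + 138.66 + 138.66) / 6 = 138.6633
s̄ = (0.13 + 0.12 + 0.14 + 0.14 + 0.13 + 0.13) / 6 = 0.1317
LCL = X̄̄ − A₃·s̄ = 138.6633 − 1.287 × 0.1317 = 138.4939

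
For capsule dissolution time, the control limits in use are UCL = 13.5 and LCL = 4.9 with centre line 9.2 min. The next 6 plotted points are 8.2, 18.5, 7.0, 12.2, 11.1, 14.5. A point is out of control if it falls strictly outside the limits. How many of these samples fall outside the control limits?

Compare each point to [4.9, 13.5]: sample 2 = 18.5 > UCL; sample 6 = 14.5 > UCL.

2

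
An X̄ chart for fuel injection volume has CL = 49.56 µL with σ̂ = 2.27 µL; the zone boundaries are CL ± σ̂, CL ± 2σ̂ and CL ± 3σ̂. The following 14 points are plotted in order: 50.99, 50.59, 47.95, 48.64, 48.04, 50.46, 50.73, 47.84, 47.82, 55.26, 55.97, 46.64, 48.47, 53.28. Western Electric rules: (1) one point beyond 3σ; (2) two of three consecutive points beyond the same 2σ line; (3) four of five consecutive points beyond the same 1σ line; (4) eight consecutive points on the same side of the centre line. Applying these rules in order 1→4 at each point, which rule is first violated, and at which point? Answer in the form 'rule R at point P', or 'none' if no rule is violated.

rule 2 at point 11

Zone of each point (C = within 1σ̂, B = 1σ̂–2σ̂, A = 2σ̂–3σ̂, * = beyond 3σ̂; sign = side of CL): 1:+C, 2:+C, 3:-C, 4:-C, 5:-C, 6:+C, 7:+C, 8:-C, 9:-C, 10:+A, 11:+A, 12:-B, 13:-C, 14:+B
Rule 2 (two of three consecutive points beyond the same 2σ limit) is satisfied at point 11.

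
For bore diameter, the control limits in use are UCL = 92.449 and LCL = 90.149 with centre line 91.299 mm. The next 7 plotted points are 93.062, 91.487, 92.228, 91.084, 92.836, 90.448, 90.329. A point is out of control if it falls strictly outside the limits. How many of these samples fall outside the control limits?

Compare each point to [90.149, 92.449]: sample 1 = 93.062 > UCL; sample 5 = 92.836 > UCL.

2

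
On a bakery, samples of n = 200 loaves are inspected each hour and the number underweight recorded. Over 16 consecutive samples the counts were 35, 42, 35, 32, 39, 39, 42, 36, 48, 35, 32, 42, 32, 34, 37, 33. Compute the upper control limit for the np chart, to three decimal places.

53.547

p̄ = Σdᵢ / (k·n) = 593 / (16 × 200) = 0.18531
UCL = np̄ + 3·√(np̄(1−p̄)) = 37.0625 + 3 × √(37.0625×0.81469) = 37.0625 + 3 × 5.4949 = 53.5473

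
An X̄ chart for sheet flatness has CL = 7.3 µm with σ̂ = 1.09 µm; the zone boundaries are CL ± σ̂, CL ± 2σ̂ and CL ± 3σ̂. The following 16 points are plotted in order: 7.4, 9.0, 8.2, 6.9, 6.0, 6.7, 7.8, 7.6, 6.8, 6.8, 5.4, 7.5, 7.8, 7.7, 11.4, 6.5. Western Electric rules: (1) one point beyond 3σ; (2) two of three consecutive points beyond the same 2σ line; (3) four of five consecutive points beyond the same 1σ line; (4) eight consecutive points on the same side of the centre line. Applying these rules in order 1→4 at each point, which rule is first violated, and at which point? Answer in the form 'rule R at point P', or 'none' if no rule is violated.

Zone of each point (C = within 1σ̂, B = 1σ̂–2σ̂, A = 2σ̂–3σ̂, * = beyond 3σ̂; sign = side of CL): 1:+C, 2:+B, 3:+C, 4:-C, 5:-B, 6:-C, 7:+C, 8:+C, 9:-C, 10:-C, 11:-B, 12:+C, 13:+C, 14:+C, 15:+*, 16:-C
Rule 1 (one point beyond the 3σ limits) is satisfied at point 15.

rule 1 at point 15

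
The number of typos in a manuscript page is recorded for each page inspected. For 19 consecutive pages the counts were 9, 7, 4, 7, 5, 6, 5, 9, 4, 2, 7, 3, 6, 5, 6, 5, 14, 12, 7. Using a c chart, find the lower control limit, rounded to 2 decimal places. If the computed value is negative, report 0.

c̄ = (9 + 7 + 4 + 7 + 5 + 6 + 5 + 9 + 4 + 2 + 7 + 3 + 6 + 5 + 6 + 5 + 14 + 12 + 7) / 19 = 123 / 19 = 6.4737
LCL = c̄ − 3√c̄ = 6.4737 − 3 × 2.5443 = -1.1593 → 0 (cannot be negative)

0.00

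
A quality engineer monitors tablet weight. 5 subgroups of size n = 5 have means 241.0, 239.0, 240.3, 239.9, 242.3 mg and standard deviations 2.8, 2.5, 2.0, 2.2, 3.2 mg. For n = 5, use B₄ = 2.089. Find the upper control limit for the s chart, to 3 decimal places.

5.306

s̄ = (2.8 + 2.5 + 2.0 + 2.2 + 3.2) / 5 = 2.5400
UCL_s = B₄·s̄ = 2.089 × 2.5400 = 5.3061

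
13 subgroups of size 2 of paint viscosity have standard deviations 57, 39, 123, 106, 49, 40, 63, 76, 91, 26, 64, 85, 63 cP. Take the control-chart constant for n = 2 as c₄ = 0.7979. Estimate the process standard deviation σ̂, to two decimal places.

s̄ = (57 + 39 + 123 + 106 + 49 + 40 + 63 + 76 + 91 + 26 + 64 + 85 + 63) / 13 = 67.8462
σ̂ = s̄ / c₄ = 67.8462 / 0.7979 = 85.0309

85.03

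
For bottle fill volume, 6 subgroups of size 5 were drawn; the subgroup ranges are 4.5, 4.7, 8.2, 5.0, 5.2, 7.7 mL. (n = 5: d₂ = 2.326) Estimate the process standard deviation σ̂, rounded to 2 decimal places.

2.53

R̄ = (4.5 + 4.7 + 8.2 + 5.0 + 5.2 + 7.7) / 6 = 5.8833
σ̂ = R̄ / d₂ = 5.8833 / 2.326 = 2.5294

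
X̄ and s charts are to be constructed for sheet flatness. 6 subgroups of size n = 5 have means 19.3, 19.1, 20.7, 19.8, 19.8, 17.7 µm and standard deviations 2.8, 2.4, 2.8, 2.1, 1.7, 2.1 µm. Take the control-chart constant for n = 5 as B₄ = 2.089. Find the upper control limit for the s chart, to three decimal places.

4.840

s̄ = (2.8 + 2.4 + 2.8 + 2.1 + 1.7 + 2.1) / 6 = 2.3167
UCL_s = B₄·s̄ = 2.089 × 2.3167 = 4.8395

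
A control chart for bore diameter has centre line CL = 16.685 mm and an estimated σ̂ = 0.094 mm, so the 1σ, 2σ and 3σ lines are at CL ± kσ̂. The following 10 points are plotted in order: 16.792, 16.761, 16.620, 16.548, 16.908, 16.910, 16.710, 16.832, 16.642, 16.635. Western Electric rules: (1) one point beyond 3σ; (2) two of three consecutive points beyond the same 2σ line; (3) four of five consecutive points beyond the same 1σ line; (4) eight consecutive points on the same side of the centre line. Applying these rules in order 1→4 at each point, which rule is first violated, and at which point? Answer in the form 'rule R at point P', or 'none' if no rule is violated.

rule 2 at point 6

Zone of each point (C = within 1σ̂, B = 1σ̂–2σ̂, A = 2σ̂–3σ̂, * = beyond 3σ̂; sign = side of CL): 1:+B, 2:+C, 3:-C, 4:-B, 5:+A, 6:+A, 7:+C, 8:+B, 9:-C, 10:-C
Rule 2 (two of three consecutive points beyond the same 2σ limit) is satisfied at point 6.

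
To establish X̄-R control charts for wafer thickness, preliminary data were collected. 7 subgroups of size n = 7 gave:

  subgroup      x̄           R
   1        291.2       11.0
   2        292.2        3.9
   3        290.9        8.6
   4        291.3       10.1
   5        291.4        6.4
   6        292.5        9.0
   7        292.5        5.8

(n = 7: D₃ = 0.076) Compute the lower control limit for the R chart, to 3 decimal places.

0.595

R̄ = (11.0 + 3.9 + 8.6 + 10.1 + 6.4 + 9.0 + 5.8) / 7 = 54.8000 / 7 = 7.8286
LCL_R = D₃·R̄ = 0.076 × 7.8286 = 0.5950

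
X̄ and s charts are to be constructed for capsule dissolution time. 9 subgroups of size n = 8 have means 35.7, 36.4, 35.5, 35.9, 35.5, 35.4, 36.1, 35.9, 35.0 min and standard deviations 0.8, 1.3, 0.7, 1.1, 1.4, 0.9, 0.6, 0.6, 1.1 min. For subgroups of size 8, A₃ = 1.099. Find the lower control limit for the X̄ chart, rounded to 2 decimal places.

X̄̄ = (35.7 + 36.4 + 35.5 + 35.9 + 35.5 + 35.4 + 36.1 + 35.9 + 35.0) / 9 = 35.7111
s̄ = (0.8 + 1.3 + 0.7 + 1.1 + 1.4 + 0.9 + 0.6 + 0.6 + 1.1) / 9 = 0.9444
LCL = X̄̄ − A₃·s̄ = 35.7111 − 1.099 × 0.9444 = 34.6732

34.67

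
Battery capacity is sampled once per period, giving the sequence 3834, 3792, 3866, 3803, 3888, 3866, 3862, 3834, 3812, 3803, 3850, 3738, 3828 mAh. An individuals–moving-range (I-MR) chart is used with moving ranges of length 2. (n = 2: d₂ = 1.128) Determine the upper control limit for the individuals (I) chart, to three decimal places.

X̄ = (3834 + 3792 + 3866 + 3803 + 3888 + 3866 + 3862 + 3834 + 3812 + 3803 + 3850 + 3738 + 3828) / 13 = 3828.9231
Moving ranges: 42, 74, 63, 85, 22, 4, 28, 22, 9, 47, 112, 90; M̄R̄ = 598.0000 / 12 = 49.8333
UCL = X̄ + 3·M̄R̄/d₂ = 3828.9231 + 3 × 49.8333 / 1.128 = 3961.4585

3961.459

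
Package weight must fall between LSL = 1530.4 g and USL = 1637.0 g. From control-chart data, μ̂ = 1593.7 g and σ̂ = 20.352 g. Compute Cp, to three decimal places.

0.873

Cp = (USL − LSL) / (6σ̂) = (1637.0 − 1530.4) / (6 × 20.352) = 106.6000 / 122.1120 = 0.8730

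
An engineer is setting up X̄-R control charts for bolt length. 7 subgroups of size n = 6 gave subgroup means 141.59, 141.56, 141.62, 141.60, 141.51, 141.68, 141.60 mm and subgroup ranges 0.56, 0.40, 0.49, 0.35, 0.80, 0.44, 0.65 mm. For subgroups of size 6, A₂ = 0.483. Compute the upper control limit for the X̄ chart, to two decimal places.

141.85

X̄̄ = (141.59 + 141.56 + 141.62 + 141.60 + 141.51 + 141.68 + 141.60) / 7 = 991.1600 / 7 = 141.5943
R̄ = (0.56 + 0.40 + 0.49 + 0.35 + 0.80 + 0.44 + 0.65) / 7 = 3.6900 / 7 = 0.5271
UCL = X̄̄ + A₂·R̄ = 141.5943 + 0.483 × 0.5271 = 141.8489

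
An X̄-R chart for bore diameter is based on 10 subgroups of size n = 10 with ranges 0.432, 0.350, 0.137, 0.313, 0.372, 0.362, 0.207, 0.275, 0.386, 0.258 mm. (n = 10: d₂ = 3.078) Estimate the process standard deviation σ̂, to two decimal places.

0.10

R̄ = (0.432 + 0.350 + 0.137 + 0.313 + 0.372 + 0.362 + 0.207 + 0.275 + 0.386 + 0.258) / 10 = 0.3092
σ̂ = R̄ / d₂ = 0.3092 / 3.078 = 0.1005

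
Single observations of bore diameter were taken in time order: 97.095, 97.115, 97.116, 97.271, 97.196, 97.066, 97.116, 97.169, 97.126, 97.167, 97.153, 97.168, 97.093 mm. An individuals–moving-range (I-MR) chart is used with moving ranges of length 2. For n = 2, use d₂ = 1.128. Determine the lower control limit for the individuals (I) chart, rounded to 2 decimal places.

X̄ = (97.095 + 97.115 + 97.116 + 97.271 + 97.196 + 97.066 + 97.116 + 97.169 + 97.126 + 97.167 + 97.153 + 97.168 + 97.093) / 13 = 97.1424
Moving ranges: 0.020, 0.001, 0.155, 0.075, 0.130, 0.050, 0.053, 0.043, 0.041, 0.014, 0.015, 0.075; M̄R̄ = 0.6720 / 12 = 0.0560
LCL = X̄ − 3·M̄R̄/d₂ = 97.1424 − 3 × 0.0560 / 1.128 = 96.9934

96.99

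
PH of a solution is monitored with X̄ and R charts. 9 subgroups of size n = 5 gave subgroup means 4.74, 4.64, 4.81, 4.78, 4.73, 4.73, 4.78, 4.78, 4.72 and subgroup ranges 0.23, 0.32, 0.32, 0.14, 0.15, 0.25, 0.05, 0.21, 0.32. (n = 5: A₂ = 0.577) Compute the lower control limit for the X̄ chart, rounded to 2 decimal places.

X̄̄ = (4.74 + 4.64 + 4.81 + 4.78 + 4.73 + 4.73 + 4.78 + 4.78 + 4.72) / 9 = 42.7100 / 9 = 4.7456
R̄ = (0.23 + 0.32 + 0.32 + 0.14 + 0.15 + 0.25 + 0.05 + 0.21 + 0.32) / 9 = 1.9900 / 9 = 0.2211
LCL = X̄̄ − A₂·R̄ = 4.7456 − 0.577 × 0.2211 = 4.6180

4.62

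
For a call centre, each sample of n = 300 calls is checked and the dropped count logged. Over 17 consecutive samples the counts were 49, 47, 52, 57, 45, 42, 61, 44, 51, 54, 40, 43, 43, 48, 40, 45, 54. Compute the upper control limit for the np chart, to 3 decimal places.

p̄ = Σdᵢ / (k·n) = 815 / (17 × 300) = 0.15980
UCL = np̄ + 3·√(np̄(1−p̄)) = 47.9412 + 3 × √(47.9412×0.84020) = 47.9412 + 3 × 6.3467 = 66.9811

66.981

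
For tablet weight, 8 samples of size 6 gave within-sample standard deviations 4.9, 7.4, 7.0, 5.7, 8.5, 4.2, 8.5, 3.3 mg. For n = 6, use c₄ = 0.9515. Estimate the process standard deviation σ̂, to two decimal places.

6.50

s̄ = (4.9 + 7.4 + 7.0 + 5.7 + 8.5 + 4.2 + 8.5 + 3.3) / 8 = 6.1875
σ̂ = s̄ / c₄ = 6.1875 / 0.9515 = 6.5029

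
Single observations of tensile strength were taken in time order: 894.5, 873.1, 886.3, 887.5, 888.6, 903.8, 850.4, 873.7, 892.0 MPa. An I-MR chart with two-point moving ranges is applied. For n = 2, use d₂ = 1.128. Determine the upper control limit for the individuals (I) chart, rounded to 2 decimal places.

932.23

X̄ = (894.5 + 873.1 + 886.3 + 887.5 + 888.6 + 903.8 + 850.4 + 873.7 + 892.0) / 9 = 883.3222
Moving ranges: 21.4, 13.2, 1.2, 1.1, 15.2, 53.4, 23.3, 18.3; M̄R̄ = 147.1000 / 8 = 18.3875
UCL = X̄ + 3·M̄R̄/d₂ = 883.3222 + 3 × 18.3875 / 1.128 = 932.2251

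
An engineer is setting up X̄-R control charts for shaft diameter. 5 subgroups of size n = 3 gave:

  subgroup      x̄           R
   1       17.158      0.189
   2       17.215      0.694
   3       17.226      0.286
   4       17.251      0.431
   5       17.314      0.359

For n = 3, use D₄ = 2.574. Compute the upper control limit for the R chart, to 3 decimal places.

R̄ = (0.189 + 0.694 + 0.286 + 0.431 + 0.359) / 5 = 1.9590 / 5 = 0.3918
UCL_R = D₄·R̄ = 2.574 × 0.3918 = 1.0085

1.008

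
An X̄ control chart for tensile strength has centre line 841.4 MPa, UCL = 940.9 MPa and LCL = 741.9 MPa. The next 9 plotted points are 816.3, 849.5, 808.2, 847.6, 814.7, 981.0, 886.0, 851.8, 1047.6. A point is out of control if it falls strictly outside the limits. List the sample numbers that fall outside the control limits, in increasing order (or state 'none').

Compare each point to [741.9, 940.9]: sample 6 = 981.0 > UCL; sample 9 = 1047.6 > UCL.

6, 9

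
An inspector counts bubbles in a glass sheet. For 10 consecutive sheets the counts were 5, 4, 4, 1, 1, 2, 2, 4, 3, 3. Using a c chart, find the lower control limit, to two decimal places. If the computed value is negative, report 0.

0.00

c̄ = (5 + 4 + 4 + 1 + 1 + 2 + 2 + 4 + 3 + 3) / 10 = 29 / 10 = 2.9000
LCL = c̄ − 3√c̄ = 2.9000 − 3 × 1.7029 = -2.2088 → 0 (cannot be negative)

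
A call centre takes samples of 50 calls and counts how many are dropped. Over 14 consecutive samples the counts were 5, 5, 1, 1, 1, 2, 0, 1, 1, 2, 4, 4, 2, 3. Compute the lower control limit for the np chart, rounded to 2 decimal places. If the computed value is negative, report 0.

0.00

p̄ = Σdᵢ / (k·n) = 32 / (14 × 50) = 0.04571
LCL = np̄ − 3·√(np̄(1−p̄)) = 2.2857 − 3 × 1.4769 = -2.1450 → 0 (negative, so LCL = 0)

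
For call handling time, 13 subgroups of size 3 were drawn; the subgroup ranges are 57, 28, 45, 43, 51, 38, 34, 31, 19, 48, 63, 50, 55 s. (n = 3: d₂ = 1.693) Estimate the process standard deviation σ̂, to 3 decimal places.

R̄ = (57 + 28 + 45 + 43 + 51 + 38 + 34 + 31 + 19 + 48 + 63 + 50 + 55) / 13 = 43.2308
σ̂ = R̄ / d₂ = 43.2308 / 1.693 = 25.5350

25.535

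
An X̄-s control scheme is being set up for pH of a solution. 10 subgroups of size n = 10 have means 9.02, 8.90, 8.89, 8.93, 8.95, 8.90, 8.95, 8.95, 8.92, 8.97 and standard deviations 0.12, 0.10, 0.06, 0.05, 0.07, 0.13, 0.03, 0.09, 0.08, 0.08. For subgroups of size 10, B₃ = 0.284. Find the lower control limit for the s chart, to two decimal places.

s̄ = (0.12 + 0.10 + 0.06 + 0.05 + 0.07 + 0.13 + 0.03 + 0.09 + 0.08 + 0.08) / 10 = 0.0810
LCL_s = B₃·s̄ = 0.284 × 0.0810 = 0.0230

0.02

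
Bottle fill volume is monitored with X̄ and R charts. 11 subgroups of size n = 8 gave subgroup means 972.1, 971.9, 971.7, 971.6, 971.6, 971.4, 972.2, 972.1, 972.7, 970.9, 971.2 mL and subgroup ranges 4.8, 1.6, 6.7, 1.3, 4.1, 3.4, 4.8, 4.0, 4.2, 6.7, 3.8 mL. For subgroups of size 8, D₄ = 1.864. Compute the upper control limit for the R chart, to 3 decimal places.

7.693

R̄ = (4.8 + 1.6 + 6.7 + 1.3 + 4.1 + 3.4 + 4.8 + 4.0 + 4.2 + 6.7 + 3.8) / 11 = 45.4000 / 11 = 4.1273
UCL_R = D₄·R̄ = 1.864 × 4.1273 = 7.6932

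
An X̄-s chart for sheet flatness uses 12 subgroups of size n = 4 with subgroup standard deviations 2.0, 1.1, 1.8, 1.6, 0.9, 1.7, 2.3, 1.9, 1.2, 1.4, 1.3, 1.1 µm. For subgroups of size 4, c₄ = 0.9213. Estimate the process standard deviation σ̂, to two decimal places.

s̄ = (2.0 + 1.1 + 1.8 + 1.6 + 0.9 + 1.7 + 2.3 + 1.9 + 1.2 + 1.4 + 1.3 + 1.1) / 12 = 1.5250
σ̂ = s̄ / c₄ = 1.5250 / 0.9213 = 1.6553

1.66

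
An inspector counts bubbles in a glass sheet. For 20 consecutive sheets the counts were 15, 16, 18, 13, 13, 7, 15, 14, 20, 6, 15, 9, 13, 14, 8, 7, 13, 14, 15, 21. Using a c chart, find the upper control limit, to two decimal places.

24.24

c̄ = (15 + 16 + 18 + 13 + 13 + 7 + 15 + 14 + 20 + 6 + 15 + 9 + 13 + 14 + 8 + 7 + 13 + 14 + 15 + 21) / 20 = 266 / 20 = 13.3000
UCL = c̄ + 3√c̄ = 13.3000 + 3 × √13.3000 = 13.3000 + 3 × 3.6469 = 24.2407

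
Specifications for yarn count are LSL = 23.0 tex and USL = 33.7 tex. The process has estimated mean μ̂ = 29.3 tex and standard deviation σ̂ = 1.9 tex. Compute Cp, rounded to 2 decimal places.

Cp = (USL − LSL) / (6σ̂) = (33.7 − 23.0) / (6 × 1.9) = 10.7000 / 11.4000 = 0.9386

0.94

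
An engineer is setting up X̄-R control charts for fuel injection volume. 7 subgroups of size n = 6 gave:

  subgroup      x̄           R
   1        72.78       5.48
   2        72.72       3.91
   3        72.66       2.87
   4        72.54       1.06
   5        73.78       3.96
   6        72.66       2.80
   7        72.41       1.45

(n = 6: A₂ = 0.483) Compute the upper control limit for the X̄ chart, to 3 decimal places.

74.278

X̄̄ = (72.78 + 72.72 + 72.66 + 72.54 + 73.78 + 72.66 + 72.41) / 7 = 509.5500 / 7 = 72.7929
R̄ = (5.48 + 3.91 + 2.87 + 1.06 + 3.96 + 2.80 + 1.45) / 7 = 21.5300 / 7 = 3.0757
UCL = X̄̄ + A₂·R̄ = 72.7929 + 0.483 × 3.0757 = 74.2784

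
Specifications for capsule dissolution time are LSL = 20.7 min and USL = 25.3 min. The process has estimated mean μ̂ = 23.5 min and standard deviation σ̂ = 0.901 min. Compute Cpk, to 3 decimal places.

0.666

Cpu = (USL − μ̂) / (3σ̂) = (25.3 − 23.5) / (3 × 0.901) = 0.6659; Cpl = (μ̂ − LSL) / (3σ̂) = (23.5 − 20.7) / (3 × 0.901) = 1.0359; Cpk = min(Cpu, Cpl) = 0.6659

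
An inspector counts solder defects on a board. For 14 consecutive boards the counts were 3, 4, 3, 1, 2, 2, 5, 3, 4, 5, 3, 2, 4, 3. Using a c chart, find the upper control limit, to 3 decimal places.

8.461

c̄ = (3 + 4 + 3 + 1 + 2 + 2 + 5 + 3 + 4 + 5 + 3 + 2 + 4 + 3) / 14 = 44 / 14 = 3.1429
UCL = c̄ + 3√c̄ = 3.1429 + 3 × √3.1429 = 3.1429 + 3 × 1.7728 = 8.4613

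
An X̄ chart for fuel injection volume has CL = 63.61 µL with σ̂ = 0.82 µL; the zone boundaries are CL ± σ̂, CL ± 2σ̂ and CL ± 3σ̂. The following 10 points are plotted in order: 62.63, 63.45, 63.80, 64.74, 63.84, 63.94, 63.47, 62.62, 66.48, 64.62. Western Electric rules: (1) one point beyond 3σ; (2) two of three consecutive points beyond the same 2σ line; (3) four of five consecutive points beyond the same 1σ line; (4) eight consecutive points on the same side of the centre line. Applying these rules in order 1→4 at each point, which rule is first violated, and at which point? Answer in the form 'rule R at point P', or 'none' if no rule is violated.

Zone of each point (C = within 1σ̂, B = 1σ̂–2σ̂, A = 2σ̂–3σ̂, * = beyond 3σ̂; sign = side of CL): 1:-B, 2:-C, 3:+C, 4:+B, 5:+C, 6:+C, 7:-C, 8:-B, 9:+*, 10:+B
Rule 1 (one point beyond the 3σ limits) is satisfied at point 9.

rule 1 at point 9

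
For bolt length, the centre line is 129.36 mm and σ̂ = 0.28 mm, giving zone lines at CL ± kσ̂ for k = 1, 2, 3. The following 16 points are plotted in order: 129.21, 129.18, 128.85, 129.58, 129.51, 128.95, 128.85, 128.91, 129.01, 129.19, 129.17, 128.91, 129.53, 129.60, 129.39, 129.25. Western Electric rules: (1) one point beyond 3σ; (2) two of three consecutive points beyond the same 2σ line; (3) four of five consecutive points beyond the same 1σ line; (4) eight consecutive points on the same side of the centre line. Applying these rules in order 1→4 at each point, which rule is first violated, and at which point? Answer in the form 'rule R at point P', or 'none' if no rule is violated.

Zone of each point (C = within 1σ̂, B = 1σ̂–2σ̂, A = 2σ̂–3σ̂, * = beyond 3σ̂; sign = side of CL): 1:-C, 2:-C, 3:-B, 4:+C, 5:+C, 6:-B, 7:-B, 8:-B, 9:-B, 10:-C, 11:-C, 12:-B, 13:+C, 14:+C, 15:+C, 16:-C
Rule 3 (four of five consecutive points beyond the same 1σ limit) is satisfied at point 9.

rule 3 at point 9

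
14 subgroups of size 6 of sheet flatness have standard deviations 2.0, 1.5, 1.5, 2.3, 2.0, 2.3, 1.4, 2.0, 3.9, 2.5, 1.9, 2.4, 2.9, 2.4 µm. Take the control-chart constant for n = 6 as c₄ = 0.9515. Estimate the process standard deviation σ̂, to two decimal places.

2.33

s̄ = (2.0 + 1.5 + 1.5 + 2.3 + 2.0 + 2.3 + 1.4 + 2.0 + 3.9 + 2.5 + 1.9 + 2.4 + 2.9 + 2.4) / 14 = 2.2143
σ̂ = s̄ / c₄ = 2.2143 / 0.9515 = 2.3272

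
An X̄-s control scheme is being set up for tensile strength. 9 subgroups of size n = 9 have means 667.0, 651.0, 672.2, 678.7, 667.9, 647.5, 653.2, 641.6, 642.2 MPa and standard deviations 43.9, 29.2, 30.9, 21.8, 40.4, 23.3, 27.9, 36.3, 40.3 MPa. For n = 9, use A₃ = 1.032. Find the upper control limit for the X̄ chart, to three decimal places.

691.634

X̄̄ = (667.0 + 651.0 + 672.2 + 678.7 + 667.9 + 647.5 + 653.2 + 641.6 + 642.2) / 9 = 657.9222
s̄ = (43.9 + 29.2 + 30.9 + 21.8 + 40.4 + 23.3 + 27.9 + 36.3 + 40.3) / 9 = 32.6667
UCL = X̄̄ + A₃·s̄ = 657.9222 + 1.032 × 32.6667 = 691.6342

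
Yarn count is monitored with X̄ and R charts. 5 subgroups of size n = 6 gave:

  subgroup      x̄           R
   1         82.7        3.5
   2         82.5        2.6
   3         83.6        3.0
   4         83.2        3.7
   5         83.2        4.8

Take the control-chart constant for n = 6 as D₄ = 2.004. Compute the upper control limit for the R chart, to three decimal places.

7.054

R̄ = (3.5 + 2.6 + 3.0 + 3.7 + 4.8) / 5 = 17.6000 / 5 = 3.5200
UCL_R = D₄·R̄ = 2.004 × 3.5200 = 7.0541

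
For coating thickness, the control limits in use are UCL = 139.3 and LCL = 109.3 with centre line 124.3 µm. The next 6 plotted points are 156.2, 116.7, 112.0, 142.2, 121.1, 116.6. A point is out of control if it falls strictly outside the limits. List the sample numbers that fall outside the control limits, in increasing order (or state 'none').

1, 4

Compare each point to [109.3, 139.3]: sample 1 = 156.2 > UCL; sample 4 = 142.2 > UCL.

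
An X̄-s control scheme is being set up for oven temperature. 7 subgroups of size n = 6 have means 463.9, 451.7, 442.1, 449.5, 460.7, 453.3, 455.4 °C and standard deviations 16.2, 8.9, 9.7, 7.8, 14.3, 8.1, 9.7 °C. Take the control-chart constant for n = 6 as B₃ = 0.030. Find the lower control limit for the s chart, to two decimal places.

s̄ = (16.2 + 8.9 + 9.7 + 7.8 + 14.3 + 8.1 + 9.7) / 7 = 10.6714
LCL_s = B₃·s̄ = 0.030 × 10.6714 = 0.3201

0.32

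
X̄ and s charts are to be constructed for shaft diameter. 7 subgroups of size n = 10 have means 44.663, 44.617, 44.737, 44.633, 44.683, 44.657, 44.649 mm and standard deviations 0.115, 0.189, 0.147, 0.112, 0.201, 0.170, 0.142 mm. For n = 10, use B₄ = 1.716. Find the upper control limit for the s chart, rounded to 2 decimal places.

0.26

s̄ = (0.115 + 0.189 + 0.147 + 0.112 + 0.201 + 0.170 + 0.142) / 7 = 0.1537
UCL_s = B₄·s̄ = 1.716 × 0.1537 = 0.2638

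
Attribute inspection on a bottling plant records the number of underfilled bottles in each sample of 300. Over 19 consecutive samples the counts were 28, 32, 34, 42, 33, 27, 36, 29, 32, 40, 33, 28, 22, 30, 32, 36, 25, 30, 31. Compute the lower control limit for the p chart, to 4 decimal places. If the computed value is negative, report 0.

0.0521

p̄ = Σdᵢ / (k·n) = 600 / (19 × 300) = 0.10526
LCL = p̄ − 3·√(p̄(1−p̄)/n) = 0.10526 − 3 × 0.01772 = 0.05211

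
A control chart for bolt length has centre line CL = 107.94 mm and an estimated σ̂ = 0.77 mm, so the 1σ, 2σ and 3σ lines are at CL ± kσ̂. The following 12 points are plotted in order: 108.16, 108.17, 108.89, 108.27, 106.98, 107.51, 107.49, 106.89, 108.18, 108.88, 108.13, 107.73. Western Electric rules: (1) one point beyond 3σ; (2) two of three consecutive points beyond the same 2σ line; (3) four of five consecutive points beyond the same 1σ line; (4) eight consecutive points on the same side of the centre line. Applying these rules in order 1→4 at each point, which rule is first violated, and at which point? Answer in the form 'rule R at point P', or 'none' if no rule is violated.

none

Zone of each point (C = within 1σ̂, B = 1σ̂–2σ̂, A = 2σ̂–3σ̂, * = beyond 3σ̂; sign = side of CL): 1:+C, 2:+C, 3:+B, 4:+C, 5:-B, 6:-C, 7:-C, 8:-B, 9:+C, 10:+B, 11:+C, 12:-C
No rule fires across all 12 points.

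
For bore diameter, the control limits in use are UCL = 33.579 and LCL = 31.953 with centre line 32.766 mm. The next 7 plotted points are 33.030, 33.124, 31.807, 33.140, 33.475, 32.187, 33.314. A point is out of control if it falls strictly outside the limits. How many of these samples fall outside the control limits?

Compare each point to [31.953, 33.579]: sample 3 = 31.807 < LCL.

1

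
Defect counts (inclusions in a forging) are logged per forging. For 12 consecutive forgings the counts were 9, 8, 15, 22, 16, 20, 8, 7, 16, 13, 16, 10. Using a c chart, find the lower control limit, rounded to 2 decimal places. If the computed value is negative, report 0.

2.38

c̄ = (9 + 8 + 15 + 22 + 16 + 20 + 8 + 7 + 16 + 13 + 16 + 10) / 12 = 160 / 12 = 13.3333
LCL = c̄ − 3√c̄ = 13.3333 − 3 × 3.6515 = 2.3789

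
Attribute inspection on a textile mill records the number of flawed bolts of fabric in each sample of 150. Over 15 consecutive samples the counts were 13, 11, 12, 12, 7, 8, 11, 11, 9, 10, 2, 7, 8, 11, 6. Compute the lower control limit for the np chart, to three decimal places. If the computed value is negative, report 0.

0.384

p̄ = Σdᵢ / (k·n) = 138 / (15 × 150) = 0.06133
LCL = np̄ − 3·√(np̄(1−p̄)) = 9.2000 − 3 × 2.9387 = 0.3840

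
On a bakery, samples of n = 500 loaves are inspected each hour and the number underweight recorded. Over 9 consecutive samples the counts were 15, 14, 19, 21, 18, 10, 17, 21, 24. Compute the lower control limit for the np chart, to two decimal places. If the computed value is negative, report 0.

5.28

p̄ = Σdᵢ / (k·n) = 159 / (9 × 500) = 0.03533
LCL = np̄ − 3·√(np̄(1−p̄)) = 17.6667 − 3 × 4.1282 = 5.2819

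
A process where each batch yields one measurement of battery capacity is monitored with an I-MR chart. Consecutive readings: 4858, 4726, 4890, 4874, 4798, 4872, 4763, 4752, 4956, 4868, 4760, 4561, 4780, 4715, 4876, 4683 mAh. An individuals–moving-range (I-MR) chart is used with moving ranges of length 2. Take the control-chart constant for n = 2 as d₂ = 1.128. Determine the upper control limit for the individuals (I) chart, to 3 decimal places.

X̄ = (4858 + 4726 + 4890 + 4874 + 4798 + 4872 + 4763 + 4752 + 4956 + 4868 + 4760 + 4561 + 4780 + 4715 + 4876 + 4683) / 16 = 4795.7500
Moving ranges: 132, 164, 16, 76, 74, 109, 11, 204, 88, 108, 199, 219, 65, 161, 193; M̄R̄ = 1819.0000 / 15 = 121.2667
UCL = X̄ + 3·M̄R̄/d₂ = 4795.7500 + 3 × 121.2667 / 1.128 = 5118.2677

5118.268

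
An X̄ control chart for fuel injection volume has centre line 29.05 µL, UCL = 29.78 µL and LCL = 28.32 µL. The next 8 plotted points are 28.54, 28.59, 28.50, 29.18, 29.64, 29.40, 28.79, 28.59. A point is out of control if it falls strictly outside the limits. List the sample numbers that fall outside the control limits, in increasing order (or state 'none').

All 8 points lie within [28.32, 29.78].

none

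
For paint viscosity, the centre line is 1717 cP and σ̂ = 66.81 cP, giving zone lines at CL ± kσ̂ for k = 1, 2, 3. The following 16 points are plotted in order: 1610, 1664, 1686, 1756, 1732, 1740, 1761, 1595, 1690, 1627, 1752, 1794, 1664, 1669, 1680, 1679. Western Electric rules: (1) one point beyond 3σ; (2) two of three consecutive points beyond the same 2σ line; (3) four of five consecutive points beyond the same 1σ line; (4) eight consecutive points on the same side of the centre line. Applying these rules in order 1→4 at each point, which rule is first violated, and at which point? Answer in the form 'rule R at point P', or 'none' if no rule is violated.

Zone of each point (C = within 1σ̂, B = 1σ̂–2σ̂, A = 2σ̂–3σ̂, * = beyond 3σ̂; sign = side of CL): 1:-B, 2:-C, 3:-C, 4:+C, 5:+C, 6:+C, 7:+C, 8:-B, 9:-C, 10:-B, 11:+C, 12:+B, 13:-C, 14:-C, 15:-C, 16:-C
No rule fires across all 16 points.

none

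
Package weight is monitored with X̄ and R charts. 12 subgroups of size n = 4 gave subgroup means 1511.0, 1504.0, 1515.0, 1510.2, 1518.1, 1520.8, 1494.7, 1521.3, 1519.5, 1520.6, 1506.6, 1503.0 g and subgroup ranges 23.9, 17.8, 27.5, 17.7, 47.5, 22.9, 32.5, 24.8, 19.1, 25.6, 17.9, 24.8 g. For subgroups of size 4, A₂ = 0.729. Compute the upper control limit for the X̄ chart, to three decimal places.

X̄̄ = (1511.0 + 1504.0 + 1515.0 + 1510.2 + 1518.1 + 1520.8 + 1494.7 + 1521.3 + 1519.5 + 1520.6 + 1506.6 + 1503.0) / 12 = 18144.8000 / 12 = 1512.0667
R̄ = (23.9 + 17.8 + 27.5 + 17.7 + 47.5 + 22.9 + 32.5 + 24.8 + 19.1 + 25.6 + 17.9 + 24.8) / 12 = 302.0000 / 12 = 25.1667
UCL = X̄̄ + A₂·R̄ = 1512.0667 + 0.729 × 25.1667 = 1530.4132

1530.413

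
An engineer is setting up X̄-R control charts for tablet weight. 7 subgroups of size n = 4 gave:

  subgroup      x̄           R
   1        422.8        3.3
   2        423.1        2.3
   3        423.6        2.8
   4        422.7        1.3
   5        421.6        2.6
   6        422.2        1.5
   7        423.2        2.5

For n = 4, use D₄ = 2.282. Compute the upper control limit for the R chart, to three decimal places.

R̄ = (3.3 + 2.3 + 2.8 + 1.3 + 2.6 + 1.5 + 2.5) / 7 = 16.3000 / 7 = 2.3286
UCL_R = D₄·R̄ = 2.282 × 2.3286 = 5.3138

5.314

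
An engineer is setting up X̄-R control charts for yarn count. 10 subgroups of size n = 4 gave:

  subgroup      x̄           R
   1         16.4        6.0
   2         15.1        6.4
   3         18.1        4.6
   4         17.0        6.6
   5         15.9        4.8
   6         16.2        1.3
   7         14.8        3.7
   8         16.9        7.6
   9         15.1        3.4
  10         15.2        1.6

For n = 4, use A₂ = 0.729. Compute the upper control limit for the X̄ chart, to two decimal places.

X̄̄ = (16.4 + 15.1 + 18.1 + 17.0 + 15.9 + 16.2 + 14.8 + 16.9 + 15.1 + 15.2) / 10 = 160.7000 / 10 = 16.0700
R̄ = (6.0 + 6.4 + 4.6 + 6.6 + 4.8 + 1.3 + 3.7 + 7.6 + 3.4 + 1.6) / 10 = 46.0000 / 10 = 4.6000
UCL = X̄̄ + A₂·R̄ = 16.0700 + 0.729 × 4.6000 = 19.4234

19.42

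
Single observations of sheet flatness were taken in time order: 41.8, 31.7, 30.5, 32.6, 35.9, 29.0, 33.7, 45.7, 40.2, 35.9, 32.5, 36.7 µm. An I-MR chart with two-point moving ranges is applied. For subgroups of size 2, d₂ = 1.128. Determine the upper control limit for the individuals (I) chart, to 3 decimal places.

X̄ = (41.8 + 31.7 + 30.5 + 32.6 + 35.9 + 29.0 + 33.7 + 45.7 + 40.2 + 35.9 + 32.5 + 36.7) / 12 = 35.5167
Moving ranges: 10.1, 1.2, 2.1, 3.3, 6.9, 4.7, 12.0, 5.5, 4.3, 3.4, 4.2; M̄R̄ = 57.7000 / 11 = 5.2455
UCL = X̄ + 3·M̄R̄/d₂ = 35.5167 + 3 × 5.2455 / 1.128 = 49.4673

49.467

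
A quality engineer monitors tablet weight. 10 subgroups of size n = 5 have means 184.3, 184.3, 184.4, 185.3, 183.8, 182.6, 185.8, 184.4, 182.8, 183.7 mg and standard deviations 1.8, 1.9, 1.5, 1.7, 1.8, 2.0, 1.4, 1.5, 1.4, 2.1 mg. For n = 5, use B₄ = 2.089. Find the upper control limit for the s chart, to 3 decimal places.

s̄ = (1.8 + 1.9 + 1.5 + 1.7 + 1.8 + 2.0 + 1.4 + 1.5 + 1.4 + 2.1) / 10 = 1.7100
UCL_s = B₄·s̄ = 2.089 × 1.7100 = 3.5722

3.572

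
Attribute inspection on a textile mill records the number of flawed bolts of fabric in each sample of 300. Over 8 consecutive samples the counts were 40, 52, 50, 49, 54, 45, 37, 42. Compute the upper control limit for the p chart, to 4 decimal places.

p̄ = Σdᵢ / (k·n) = 369 / (8 × 300) = 0.15375
UCL = p̄ + 3·√(p̄(1−p̄)/n) = 0.15375 + 3 × √(0.15375×0.84625/300) = 0.15375 + 3 × 0.02083 = 0.21623

0.2162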